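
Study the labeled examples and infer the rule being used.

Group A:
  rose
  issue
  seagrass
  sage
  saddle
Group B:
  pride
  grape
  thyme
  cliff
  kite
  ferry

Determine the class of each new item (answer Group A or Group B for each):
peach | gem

Group B, Group B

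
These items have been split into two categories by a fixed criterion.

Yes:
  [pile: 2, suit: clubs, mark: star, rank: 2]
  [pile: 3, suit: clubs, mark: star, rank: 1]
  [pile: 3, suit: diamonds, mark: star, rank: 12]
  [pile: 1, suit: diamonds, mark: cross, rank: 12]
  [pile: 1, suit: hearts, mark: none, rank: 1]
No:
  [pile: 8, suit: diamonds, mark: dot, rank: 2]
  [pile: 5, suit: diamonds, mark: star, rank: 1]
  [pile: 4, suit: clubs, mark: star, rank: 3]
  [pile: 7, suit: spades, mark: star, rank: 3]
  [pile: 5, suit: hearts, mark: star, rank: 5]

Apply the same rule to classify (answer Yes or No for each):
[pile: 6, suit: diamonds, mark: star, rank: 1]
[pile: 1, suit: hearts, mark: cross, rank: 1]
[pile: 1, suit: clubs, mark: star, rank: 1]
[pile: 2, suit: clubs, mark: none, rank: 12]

The simplest hypothesis consistent with all the labels is: pile ≤ 3.
[pile: 6, suit: diamonds, mark: star, rank: 1]: pile = 6, does not pass → No.
[pile: 1, suit: hearts, mark: cross, rank: 1]: pile = 1, satisfies this → Yes.
[pile: 1, suit: clubs, mark: star, rank: 1]: pile = 1, satisfies this → Yes.
[pile: 2, suit: clubs, mark: none, rank: 12]: pile = 2, satisfies this → Yes.

No, Yes, Yes, Yes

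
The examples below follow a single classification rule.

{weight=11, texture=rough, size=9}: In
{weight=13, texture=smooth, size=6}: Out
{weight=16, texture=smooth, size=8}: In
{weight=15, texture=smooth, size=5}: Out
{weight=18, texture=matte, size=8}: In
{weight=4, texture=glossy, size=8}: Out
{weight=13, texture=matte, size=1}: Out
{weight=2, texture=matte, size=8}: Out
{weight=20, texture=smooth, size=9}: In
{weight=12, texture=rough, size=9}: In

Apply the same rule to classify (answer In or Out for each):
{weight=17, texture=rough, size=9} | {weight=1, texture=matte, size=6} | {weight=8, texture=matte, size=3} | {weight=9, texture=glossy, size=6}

In, Out, Out, Out

The distinguishing property — size ≥ 8 AND weight ≥ 11 — holds for all the 'In' cases and none of the 'Out' cases.
{weight=17, texture=rough, size=9} → size = 9, weight = 17 → In.
{weight=1, texture=matte, size=6} → size = 6, weight = 1 → Out.
{weight=8, texture=matte, size=3} → size = 3, weight = 8 → Out.
{weight=9, texture=glossy, size=6} → size = 6, weight = 9 → Out.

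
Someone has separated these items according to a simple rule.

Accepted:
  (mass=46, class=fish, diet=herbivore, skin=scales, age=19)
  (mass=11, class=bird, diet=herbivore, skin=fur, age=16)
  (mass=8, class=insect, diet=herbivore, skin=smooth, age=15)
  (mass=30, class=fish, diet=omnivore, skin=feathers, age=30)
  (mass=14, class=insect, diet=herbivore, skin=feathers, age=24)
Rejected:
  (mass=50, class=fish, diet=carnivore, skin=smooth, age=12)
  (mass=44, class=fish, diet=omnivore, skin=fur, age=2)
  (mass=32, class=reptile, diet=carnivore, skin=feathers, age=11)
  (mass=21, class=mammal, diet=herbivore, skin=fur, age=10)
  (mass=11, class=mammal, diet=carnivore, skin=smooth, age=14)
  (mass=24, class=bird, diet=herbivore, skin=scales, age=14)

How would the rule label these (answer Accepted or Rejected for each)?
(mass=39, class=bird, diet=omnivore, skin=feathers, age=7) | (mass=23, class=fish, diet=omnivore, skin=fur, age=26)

Every 'Accepted' example satisfies: age ≥ 15. None of the 'Rejected' examples do.
(mass=39, class=bird, diet=omnivore, skin=feathers, age=7): age = 7, fails the rule → Rejected.
(mass=23, class=fish, diet=omnivore, skin=fur, age=26): age = 26, passes → Accepted.

Rejected, Accepted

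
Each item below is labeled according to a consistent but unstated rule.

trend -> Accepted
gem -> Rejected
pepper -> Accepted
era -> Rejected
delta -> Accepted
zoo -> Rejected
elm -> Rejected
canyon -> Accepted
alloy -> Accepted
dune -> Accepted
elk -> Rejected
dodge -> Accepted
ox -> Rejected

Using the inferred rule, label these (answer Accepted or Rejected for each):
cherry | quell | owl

The simplest hypothesis consistent with all the labels is: length ≥ 4.

Accepted, Accepted, Rejected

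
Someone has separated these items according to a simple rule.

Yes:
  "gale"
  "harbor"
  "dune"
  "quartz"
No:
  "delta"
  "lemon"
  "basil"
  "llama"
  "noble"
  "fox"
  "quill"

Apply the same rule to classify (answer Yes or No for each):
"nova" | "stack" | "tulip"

Comparing the two groups points to one rule — even length.
"nova" — length 4, hence Yes.
"stack" — length 5, hence No.
"tulip" — length 5, hence No.

Yes, No, No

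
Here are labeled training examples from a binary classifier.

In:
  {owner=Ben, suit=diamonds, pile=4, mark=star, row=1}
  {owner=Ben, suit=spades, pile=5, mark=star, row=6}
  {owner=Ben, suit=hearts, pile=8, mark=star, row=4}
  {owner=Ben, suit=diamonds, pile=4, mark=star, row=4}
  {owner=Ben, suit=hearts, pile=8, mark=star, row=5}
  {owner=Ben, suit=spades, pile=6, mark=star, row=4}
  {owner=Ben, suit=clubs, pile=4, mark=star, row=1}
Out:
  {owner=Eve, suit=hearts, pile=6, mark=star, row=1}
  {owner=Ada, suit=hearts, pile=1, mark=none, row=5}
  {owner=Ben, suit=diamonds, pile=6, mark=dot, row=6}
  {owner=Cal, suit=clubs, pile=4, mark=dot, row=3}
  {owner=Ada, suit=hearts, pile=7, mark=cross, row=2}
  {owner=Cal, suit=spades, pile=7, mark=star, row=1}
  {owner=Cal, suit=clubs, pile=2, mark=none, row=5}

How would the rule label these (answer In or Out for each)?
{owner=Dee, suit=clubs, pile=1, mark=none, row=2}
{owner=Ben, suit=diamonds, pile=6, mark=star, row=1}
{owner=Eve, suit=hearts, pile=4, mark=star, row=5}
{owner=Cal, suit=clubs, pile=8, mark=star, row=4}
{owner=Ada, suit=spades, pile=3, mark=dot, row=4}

Out, In, Out, Out, Out

The classifier is using: mark is star AND owner is Ben.
Out: {owner=Dee, suit=clubs, pile=1, mark=none, row=2}, since mark is none, owner is Dee. In: {owner=Ben, suit=diamonds, pile=6, mark=star, row=1}, since mark is star, owner is Ben. Out: {owner=Eve, suit=hearts, pile=4, mark=star, row=5}, since mark is star, owner is Eve. Out: {owner=Cal, suit=clubs, pile=8, mark=star, row=4}, since mark is star, owner is Cal. Out: {owner=Ada, suit=spades, pile=3, mark=dot, row=4}, since mark is dot, owner is Ada.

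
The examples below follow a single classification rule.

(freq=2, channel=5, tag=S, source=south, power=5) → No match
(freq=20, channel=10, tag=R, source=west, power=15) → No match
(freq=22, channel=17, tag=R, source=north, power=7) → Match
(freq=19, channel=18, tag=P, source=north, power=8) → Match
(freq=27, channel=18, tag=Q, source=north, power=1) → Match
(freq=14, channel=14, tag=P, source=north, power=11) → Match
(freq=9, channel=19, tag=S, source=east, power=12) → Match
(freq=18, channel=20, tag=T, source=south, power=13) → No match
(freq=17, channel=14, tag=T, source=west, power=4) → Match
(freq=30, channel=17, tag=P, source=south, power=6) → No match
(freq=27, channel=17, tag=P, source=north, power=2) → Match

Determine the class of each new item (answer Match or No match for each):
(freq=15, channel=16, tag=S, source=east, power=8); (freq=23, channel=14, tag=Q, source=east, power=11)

All 'Match' examples share one property — source is north OR freq is odd — and every 'No match' example lacks it.
(freq=15, channel=16, tag=S, source=east, power=8) → source is east, freq = 15 → Match.
(freq=23, channel=14, tag=Q, source=east, power=11) → source is east, freq = 23 → Match.

Match, Match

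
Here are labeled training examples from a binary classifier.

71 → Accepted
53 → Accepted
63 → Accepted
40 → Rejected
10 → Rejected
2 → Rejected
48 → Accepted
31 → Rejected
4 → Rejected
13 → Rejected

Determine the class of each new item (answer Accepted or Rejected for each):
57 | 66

Accepted, Accepted

The classifier is using: at least 48.
57: Accepted (57 ≥ 48).
66: Accepted (66 ≥ 48).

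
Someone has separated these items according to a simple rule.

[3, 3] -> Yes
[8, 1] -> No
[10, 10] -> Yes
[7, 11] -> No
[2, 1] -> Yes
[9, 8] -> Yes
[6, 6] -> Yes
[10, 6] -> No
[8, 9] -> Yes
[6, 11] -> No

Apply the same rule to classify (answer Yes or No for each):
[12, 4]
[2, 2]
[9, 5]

The pattern is that an item is 'Yes' exactly when: |first − second| ≤ 1.
[12, 4]: |12−4| = 8 — does not satisfy this, so No.
[2, 2]: |2−2| = 0 — fits, so Yes.
[9, 5]: |9−5| = 4 — does not satisfy this, so No.

No, Yes, No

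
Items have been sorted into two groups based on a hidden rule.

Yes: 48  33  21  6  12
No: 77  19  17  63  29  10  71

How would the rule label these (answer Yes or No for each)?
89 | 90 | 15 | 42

No, No, Yes, Yes

The simplest hypothesis consistent with all the labels is: multiple of 3 AND at most 48.
89 — 89 = 3·29 + 2, 89 > 48, hence No.
90 — 90 = 3·30, 90 > 48, hence No.
15 — 15 = 3·5, 15 ≤ 48, hence Yes.
42 — 42 = 3·14, 42 ≤ 48, hence Yes.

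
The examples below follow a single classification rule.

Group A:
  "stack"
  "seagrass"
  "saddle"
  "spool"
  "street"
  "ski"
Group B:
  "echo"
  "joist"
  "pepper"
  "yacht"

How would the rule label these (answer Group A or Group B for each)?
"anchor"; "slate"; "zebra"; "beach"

Group B, Group A, Group B, Group B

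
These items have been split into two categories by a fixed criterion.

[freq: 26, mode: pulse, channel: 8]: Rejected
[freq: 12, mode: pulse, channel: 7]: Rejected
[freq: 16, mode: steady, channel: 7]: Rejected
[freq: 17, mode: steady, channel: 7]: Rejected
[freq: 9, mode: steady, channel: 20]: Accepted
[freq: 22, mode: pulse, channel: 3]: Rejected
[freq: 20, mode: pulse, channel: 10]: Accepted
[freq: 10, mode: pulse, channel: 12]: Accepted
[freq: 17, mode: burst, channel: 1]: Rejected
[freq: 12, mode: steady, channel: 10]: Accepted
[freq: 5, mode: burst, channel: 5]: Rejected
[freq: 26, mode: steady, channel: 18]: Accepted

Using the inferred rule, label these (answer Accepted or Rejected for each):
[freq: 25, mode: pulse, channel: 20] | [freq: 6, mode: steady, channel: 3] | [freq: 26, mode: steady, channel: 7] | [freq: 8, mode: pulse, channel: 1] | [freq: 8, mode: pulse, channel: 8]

Rule: channel ≥ 10. This holds for each 'Accepted' example and fails for each 'Rejected' one.

Accepted, Rejected, Rejected, Rejected, Rejected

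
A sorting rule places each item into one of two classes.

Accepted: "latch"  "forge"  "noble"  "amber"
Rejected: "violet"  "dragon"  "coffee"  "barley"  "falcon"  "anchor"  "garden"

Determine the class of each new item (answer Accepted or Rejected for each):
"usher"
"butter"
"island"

Accepted, Rejected, Rejected

The distinguishing property — odd length — holds for all the 'Accepted' cases and none of the 'Rejected' cases.
"usher" → length 5 → Accepted. "butter" → length 6 → Rejected. "island" → length 6 → Rejected.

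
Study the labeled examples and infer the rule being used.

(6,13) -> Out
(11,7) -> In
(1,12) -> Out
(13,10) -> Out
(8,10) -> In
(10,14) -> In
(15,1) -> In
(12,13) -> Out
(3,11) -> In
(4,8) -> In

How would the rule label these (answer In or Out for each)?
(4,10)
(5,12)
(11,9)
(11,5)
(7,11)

In, Out, In, In, In

All 'In' examples share one property — sum is even — and every 'Out' example lacks it.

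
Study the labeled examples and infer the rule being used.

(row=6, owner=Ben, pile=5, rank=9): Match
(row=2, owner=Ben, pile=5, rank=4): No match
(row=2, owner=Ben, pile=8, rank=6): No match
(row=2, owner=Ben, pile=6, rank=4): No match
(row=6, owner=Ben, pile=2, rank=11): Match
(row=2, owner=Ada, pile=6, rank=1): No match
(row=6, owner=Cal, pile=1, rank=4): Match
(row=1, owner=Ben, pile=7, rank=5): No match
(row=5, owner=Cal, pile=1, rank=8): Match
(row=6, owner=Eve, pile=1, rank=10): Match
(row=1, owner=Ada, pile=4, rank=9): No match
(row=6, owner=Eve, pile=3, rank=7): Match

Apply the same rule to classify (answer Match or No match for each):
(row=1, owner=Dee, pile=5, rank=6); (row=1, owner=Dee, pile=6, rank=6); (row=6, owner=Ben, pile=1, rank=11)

No match, No match, Match

One predicate separates the groups cleanly: row ≥ 5.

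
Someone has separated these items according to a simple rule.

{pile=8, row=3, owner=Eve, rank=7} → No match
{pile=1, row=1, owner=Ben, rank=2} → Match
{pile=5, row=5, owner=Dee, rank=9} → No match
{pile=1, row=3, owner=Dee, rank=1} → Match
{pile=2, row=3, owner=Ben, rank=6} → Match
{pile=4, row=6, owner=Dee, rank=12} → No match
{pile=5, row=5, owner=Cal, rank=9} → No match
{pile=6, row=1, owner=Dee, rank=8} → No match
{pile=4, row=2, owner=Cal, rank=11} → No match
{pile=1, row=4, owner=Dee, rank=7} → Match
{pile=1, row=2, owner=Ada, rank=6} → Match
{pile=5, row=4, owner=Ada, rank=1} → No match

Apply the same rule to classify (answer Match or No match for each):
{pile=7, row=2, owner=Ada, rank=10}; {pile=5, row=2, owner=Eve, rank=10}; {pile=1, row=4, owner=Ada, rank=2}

The classifier is using: pile ≤ 2.

No match, No match, Match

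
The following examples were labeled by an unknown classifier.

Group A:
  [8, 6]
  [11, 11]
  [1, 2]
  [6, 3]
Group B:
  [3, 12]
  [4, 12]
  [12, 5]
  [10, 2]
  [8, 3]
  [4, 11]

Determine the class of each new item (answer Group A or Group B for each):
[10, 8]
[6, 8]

The common property of the 'Group A' items is: |first − second| ≤ 3. No 'Group B' item has it.

Group A, Group A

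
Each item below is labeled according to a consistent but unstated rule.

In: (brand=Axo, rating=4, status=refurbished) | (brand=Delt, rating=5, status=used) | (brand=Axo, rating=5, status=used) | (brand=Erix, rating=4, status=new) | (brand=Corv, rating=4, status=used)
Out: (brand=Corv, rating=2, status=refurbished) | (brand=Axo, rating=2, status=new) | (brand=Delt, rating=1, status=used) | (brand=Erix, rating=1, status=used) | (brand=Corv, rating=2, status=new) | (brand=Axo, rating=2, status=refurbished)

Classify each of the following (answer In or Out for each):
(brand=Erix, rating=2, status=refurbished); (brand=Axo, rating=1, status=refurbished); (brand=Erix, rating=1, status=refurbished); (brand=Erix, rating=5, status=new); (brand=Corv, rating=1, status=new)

'In' ⟺ rating ≥ 4.
(brand=Erix, rating=2, status=refurbished): rating = 2, doesn't qualify → Out.
(brand=Axo, rating=1, status=refurbished): rating = 1, doesn't qualify → Out.
(brand=Erix, rating=1, status=refurbished): rating = 1, doesn't qualify → Out.
(brand=Erix, rating=5, status=new): rating = 5, matches → In.
(brand=Corv, rating=1, status=new): rating = 1, doesn't qualify → Out.

Out, Out, Out, In, Out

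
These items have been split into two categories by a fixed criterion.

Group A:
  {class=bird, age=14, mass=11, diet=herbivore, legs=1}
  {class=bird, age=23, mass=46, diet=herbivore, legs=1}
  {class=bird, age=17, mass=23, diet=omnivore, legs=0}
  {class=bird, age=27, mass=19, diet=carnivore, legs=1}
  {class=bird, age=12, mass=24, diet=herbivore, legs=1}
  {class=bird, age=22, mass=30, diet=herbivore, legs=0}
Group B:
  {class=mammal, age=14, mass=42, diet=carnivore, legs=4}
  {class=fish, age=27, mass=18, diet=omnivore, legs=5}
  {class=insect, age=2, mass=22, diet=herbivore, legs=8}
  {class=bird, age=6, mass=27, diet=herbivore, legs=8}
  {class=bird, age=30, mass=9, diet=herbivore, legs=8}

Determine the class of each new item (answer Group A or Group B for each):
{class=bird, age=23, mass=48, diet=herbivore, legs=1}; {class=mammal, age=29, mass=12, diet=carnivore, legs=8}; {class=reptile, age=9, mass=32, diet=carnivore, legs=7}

Group A, Group B, Group B

The common property of the 'Group A' items is: legs ≤ 1. No 'Group B' item has it.
{class=bird, age=23, mass=48, diet=herbivore, legs=1} — legs = 1, hence Group A. {class=mammal, age=29, mass=12, diet=carnivore, legs=8} — legs = 8, hence Group B. {class=reptile, age=9, mass=32, diet=carnivore, legs=7} — legs = 7, hence Group B.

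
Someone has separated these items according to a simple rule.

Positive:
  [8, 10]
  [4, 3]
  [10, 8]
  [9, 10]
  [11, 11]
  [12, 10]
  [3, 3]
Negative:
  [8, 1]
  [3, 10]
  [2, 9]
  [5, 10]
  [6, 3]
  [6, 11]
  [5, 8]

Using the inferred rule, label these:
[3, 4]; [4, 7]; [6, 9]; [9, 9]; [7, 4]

The rule appears to be: |first − second| ≤ 2.
[3, 4]: |3−4| = 1 — matches, so Positive. [4, 7]: |4−7| = 3 — lacks this property, so Negative. [6, 9]: |6−9| = 3 — lacks this property, so Negative. [9, 9]: |9−9| = 0 — matches, so Positive. [7, 4]: |7−4| = 3 — lacks this property, so Negative.

Positive, Negative, Negative, Positive, Negative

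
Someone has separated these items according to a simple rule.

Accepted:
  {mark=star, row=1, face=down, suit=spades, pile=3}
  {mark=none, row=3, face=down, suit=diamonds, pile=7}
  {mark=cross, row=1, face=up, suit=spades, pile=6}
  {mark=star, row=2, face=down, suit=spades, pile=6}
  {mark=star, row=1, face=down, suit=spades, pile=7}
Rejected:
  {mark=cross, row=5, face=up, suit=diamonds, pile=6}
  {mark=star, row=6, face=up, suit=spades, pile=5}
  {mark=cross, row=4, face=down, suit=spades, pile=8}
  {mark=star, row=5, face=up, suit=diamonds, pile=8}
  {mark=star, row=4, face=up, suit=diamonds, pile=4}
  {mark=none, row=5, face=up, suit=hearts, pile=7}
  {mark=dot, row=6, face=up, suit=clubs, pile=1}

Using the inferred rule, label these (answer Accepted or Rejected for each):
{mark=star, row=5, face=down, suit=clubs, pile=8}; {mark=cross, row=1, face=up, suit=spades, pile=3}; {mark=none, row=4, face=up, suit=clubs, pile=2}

The simplest hypothesis consistent with all the labels is: row ≤ 3.
{mark=star, row=5, face=down, suit=clubs, pile=8} → row = 5 → Rejected. {mark=cross, row=1, face=up, suit=spades, pile=3} → row = 1 → Accepted. {mark=none, row=4, face=up, suit=clubs, pile=2} → row = 4 → Rejected.

Rejected, Accepted, Rejected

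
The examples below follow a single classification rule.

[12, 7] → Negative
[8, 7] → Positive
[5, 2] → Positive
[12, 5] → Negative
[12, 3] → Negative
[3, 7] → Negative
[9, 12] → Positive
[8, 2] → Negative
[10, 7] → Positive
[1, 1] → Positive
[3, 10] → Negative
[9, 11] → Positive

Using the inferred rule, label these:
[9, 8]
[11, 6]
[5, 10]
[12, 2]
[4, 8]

Positive, Negative, Negative, Negative, Negative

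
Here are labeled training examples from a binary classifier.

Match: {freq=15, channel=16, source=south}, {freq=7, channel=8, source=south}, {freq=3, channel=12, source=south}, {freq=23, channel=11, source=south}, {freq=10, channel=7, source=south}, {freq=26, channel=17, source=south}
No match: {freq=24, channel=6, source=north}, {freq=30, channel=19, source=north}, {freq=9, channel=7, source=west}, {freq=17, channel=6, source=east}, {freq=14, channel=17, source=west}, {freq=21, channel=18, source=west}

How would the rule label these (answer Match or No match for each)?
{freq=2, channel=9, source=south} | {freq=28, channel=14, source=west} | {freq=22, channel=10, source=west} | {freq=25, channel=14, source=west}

The classifier is using: source is south.
{freq=2, channel=9, source=south} — source is south, hence Match. {freq=28, channel=14, source=west} — source is west, hence No match. {freq=22, channel=10, source=west} — source is west, hence No match. {freq=25, channel=14, source=west} — source is west, hence No match.

Match, No match, No match, No match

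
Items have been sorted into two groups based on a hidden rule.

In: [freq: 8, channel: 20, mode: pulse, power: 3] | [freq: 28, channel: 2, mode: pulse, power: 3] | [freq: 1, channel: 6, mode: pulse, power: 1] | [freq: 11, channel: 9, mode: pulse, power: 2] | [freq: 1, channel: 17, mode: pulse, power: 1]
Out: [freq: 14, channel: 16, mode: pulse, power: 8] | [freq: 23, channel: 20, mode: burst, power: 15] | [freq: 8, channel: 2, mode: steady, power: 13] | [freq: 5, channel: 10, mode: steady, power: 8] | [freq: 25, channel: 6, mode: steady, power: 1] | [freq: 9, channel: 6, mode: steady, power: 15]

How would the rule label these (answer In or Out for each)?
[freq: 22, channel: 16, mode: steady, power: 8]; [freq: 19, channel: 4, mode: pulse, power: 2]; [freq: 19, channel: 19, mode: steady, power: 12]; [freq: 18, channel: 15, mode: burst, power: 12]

Out, In, Out, Out

All 'In' examples share one property — mode is pulse AND power ≤ 3 — and every 'Out' example lacks it.
[freq: 22, channel: 16, mode: steady, power: 8]: Out (mode is steady, power = 8).
[freq: 19, channel: 4, mode: pulse, power: 2]: In (mode is pulse, power = 2).
[freq: 19, channel: 19, mode: steady, power: 12]: Out (mode is steady, power = 12).
[freq: 18, channel: 15, mode: burst, power: 12]: Out (mode is burst, power = 12).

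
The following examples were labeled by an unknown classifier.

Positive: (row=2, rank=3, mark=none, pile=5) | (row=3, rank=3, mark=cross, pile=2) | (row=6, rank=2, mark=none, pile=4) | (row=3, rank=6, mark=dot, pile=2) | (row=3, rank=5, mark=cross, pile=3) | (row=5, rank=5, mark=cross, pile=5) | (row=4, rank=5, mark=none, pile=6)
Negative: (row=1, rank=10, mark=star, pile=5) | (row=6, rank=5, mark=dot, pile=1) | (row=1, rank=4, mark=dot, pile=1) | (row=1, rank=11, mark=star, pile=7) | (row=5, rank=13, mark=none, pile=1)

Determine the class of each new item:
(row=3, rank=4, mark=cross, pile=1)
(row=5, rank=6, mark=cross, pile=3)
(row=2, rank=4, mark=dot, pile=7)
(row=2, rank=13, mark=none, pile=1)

Rule: row ≥ 2 AND pile ≥ 2. This holds for each 'Positive' example and fails for each 'Negative' one.

Negative, Positive, Positive, Negative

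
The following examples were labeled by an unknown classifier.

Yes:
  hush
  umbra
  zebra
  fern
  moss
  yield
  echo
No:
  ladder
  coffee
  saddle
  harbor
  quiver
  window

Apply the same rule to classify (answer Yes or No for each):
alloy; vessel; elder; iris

Yes, No, Yes, Yes

The simplest hypothesis consistent with all the labels is: length ≤ 5.
alloy: length 5 — satisfies this, so Yes. vessel: length 6 — does not satisfy this, so No. elder: length 5 — satisfies this, so Yes. iris: length 4 — satisfies this, so Yes.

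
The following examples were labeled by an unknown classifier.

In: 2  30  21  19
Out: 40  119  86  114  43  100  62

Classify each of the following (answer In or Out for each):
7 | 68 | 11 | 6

The pattern is that an item is 'In' exactly when: at most 30.
In: 7, since 7 ≤ 30.
Out: 68, since 68 > 30.
In: 11, since 11 ≤ 30.
In: 6, since 6 ≤ 30.

In, Out, In, In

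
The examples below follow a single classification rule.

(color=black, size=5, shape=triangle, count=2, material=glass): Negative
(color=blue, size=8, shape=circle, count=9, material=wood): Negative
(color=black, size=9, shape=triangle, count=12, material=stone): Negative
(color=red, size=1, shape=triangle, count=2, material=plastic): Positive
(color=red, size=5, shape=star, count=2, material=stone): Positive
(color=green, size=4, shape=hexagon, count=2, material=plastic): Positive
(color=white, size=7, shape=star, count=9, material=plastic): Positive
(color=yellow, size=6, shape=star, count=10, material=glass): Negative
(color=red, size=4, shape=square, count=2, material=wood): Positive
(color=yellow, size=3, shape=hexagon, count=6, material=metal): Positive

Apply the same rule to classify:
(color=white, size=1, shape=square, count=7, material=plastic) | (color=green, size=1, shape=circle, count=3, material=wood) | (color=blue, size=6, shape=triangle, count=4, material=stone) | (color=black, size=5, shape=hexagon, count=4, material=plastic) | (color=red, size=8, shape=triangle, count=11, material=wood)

The rule appears to be: material is not glass AND size ≤ 7.

Positive, Positive, Positive, Positive, Negative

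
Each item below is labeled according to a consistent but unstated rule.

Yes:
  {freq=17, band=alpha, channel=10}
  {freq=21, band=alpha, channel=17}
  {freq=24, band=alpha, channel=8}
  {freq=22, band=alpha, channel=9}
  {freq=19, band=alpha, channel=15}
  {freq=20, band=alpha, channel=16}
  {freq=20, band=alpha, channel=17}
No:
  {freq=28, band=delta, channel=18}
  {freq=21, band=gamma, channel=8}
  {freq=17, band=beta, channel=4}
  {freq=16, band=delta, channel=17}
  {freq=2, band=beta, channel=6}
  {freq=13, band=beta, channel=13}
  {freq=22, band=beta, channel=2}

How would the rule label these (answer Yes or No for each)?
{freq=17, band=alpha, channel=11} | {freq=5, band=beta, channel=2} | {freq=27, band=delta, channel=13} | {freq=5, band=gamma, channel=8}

Comparing the two groups points to one rule — band is alpha.
{freq=17, band=alpha, channel=11}: Yes (band is alpha). {freq=5, band=beta, channel=2}: No (band is beta). {freq=27, band=delta, channel=13}: No (band is delta). {freq=5, band=gamma, channel=8}: No (band is gamma).

Yes, No, No, No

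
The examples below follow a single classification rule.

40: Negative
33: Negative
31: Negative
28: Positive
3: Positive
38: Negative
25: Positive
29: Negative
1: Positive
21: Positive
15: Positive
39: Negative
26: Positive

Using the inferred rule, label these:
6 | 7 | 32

Positive, Positive, Negative

The classifier is using: at most 28.
6 — 6 ≤ 28, hence Positive. 7 — 7 ≤ 28, hence Positive. 32 — 32 > 28, hence Negative.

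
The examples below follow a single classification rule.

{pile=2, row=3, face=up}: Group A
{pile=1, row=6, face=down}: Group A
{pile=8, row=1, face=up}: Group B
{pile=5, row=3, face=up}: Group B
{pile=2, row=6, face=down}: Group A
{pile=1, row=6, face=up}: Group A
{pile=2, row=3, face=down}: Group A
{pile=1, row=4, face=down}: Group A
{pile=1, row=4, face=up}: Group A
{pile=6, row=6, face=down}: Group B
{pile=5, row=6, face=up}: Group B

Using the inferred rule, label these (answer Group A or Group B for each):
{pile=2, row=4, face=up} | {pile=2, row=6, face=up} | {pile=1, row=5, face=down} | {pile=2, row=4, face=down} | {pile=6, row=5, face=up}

Every 'Group A' example satisfies: pile ≤ 2. None of the 'Group B' examples do.
{pile=2, row=4, face=up}: pile = 2 — satisfies this, so Group A. {pile=2, row=6, face=up}: pile = 2 — satisfies this, so Group A. {pile=1, row=5, face=down}: pile = 1 — satisfies this, so Group A. {pile=2, row=4, face=down}: pile = 2 — satisfies this, so Group A. {pile=6, row=5, face=up}: pile = 6 — does not fit, so Group B.

Group A, Group A, Group A, Group A, Group B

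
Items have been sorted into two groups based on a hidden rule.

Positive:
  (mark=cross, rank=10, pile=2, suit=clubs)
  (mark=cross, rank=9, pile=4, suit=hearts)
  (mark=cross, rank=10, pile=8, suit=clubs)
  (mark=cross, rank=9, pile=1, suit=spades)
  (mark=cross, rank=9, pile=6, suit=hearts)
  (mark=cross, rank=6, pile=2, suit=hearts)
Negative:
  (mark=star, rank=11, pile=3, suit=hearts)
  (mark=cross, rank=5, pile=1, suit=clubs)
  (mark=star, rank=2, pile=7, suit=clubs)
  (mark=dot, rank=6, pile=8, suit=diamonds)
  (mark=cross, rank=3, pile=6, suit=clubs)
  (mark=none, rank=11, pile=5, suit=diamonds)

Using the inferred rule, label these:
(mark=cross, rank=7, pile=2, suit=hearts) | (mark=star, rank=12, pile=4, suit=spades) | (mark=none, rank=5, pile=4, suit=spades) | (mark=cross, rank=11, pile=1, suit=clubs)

One predicate separates the groups cleanly: mark is cross AND rank ≥ 6.

Positive, Negative, Negative, Positive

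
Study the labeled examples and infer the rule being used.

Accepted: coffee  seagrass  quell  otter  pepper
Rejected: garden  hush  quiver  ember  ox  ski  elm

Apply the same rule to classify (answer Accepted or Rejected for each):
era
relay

Rejected, Rejected

Checking candidate rules against both groups, what survives is: has a double letter.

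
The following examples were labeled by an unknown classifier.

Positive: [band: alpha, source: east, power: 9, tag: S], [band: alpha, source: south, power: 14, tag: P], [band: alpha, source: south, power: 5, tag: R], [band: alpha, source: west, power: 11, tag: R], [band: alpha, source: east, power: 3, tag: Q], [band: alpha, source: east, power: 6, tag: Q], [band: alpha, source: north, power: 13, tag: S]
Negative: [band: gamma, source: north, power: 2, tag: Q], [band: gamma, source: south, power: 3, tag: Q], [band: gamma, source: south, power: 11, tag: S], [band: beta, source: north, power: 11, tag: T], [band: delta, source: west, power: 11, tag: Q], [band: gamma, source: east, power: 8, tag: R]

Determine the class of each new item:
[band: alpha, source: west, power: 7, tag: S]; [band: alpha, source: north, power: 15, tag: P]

Positive, Positive

Checking candidate rules against both groups, what survives is: band is alpha.
[band: alpha, source: west, power: 7, tag: S]: Positive (band is alpha).
[band: alpha, source: north, power: 15, tag: P]: Positive (band is alpha).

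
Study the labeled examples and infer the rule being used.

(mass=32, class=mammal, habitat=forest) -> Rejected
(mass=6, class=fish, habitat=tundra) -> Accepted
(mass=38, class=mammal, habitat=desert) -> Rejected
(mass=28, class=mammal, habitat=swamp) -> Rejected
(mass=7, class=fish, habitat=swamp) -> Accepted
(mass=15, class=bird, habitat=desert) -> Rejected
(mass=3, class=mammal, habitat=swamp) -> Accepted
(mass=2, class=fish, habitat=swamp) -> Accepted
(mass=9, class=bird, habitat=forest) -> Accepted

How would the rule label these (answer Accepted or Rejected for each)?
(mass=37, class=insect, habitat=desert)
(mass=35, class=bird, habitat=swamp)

Rejected, Rejected

The rule appears to be: mass ≤ 9.
Rejected: (mass=37, class=insect, habitat=desert), since mass = 37. Rejected: (mass=35, class=bird, habitat=swamp), since mass = 35.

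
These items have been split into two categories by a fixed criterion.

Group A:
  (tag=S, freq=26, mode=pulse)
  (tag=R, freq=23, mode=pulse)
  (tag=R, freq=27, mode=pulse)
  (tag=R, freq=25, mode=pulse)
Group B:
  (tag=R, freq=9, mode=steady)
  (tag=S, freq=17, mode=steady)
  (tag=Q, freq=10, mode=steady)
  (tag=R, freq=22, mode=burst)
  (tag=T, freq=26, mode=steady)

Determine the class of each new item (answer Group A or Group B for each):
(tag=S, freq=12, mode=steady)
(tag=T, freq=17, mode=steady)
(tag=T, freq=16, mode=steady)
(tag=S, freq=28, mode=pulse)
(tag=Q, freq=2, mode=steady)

Group B, Group B, Group B, Group A, Group B

The distinguishing property — mode is pulse — holds for all the 'Group A' cases and none of the 'Group B' cases.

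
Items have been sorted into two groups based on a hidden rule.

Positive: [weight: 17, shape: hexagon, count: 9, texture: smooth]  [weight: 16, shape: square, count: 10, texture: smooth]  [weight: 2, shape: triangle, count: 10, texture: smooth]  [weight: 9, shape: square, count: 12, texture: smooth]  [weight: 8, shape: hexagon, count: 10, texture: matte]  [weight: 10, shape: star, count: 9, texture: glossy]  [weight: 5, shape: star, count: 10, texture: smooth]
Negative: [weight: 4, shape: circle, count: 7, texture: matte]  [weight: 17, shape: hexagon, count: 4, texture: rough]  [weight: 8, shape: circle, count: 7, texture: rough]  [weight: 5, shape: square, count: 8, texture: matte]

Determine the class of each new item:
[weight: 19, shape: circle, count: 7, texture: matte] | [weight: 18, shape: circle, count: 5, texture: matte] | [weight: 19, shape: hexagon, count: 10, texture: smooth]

Negative, Negative, Positive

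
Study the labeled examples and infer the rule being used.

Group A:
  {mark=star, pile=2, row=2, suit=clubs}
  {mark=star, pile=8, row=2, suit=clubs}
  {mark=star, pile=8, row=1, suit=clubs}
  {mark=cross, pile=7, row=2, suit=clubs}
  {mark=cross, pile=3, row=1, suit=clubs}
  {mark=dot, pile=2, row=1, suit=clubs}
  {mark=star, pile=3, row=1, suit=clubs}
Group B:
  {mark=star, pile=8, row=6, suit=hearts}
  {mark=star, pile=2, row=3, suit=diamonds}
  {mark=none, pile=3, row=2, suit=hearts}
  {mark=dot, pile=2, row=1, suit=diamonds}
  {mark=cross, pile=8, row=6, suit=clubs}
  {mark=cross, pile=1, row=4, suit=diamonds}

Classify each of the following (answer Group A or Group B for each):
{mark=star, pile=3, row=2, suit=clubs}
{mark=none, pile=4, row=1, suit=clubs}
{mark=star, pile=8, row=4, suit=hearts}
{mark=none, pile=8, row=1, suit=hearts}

The rule appears to be: suit is clubs AND row ≤ 2.
Group A: {mark=star, pile=3, row=2, suit=clubs}, since suit is clubs, row = 2. Group A: {mark=none, pile=4, row=1, suit=clubs}, since suit is clubs, row = 1. Group B: {mark=star, pile=8, row=4, suit=hearts}, since suit is hearts, row = 4. Group B: {mark=none, pile=8, row=1, suit=hearts}, since suit is hearts, row = 1.

Group A, Group A, Group B, Group B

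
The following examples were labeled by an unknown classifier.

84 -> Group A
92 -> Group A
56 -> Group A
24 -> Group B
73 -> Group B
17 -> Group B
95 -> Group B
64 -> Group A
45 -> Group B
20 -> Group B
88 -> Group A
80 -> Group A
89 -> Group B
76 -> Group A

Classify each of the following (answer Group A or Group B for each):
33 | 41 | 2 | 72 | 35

Group B, Group B, Group B, Group A, Group B

One predicate separates the groups cleanly: even AND at least 45.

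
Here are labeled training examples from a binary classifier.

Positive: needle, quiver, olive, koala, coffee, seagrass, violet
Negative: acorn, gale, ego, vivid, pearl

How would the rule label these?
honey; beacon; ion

Negative, Positive, Negative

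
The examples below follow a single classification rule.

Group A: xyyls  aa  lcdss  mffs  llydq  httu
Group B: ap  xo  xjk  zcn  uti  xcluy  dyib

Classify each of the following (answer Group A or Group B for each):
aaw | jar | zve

Group A, Group B, Group B

All 'Group A' examples share one property — has a double letter — and every 'Group B' example lacks it.
Group A: aaw, since 'aa' doubled.
Group B: jar, since no doubled letter.
Group B: zve, since no doubled letter.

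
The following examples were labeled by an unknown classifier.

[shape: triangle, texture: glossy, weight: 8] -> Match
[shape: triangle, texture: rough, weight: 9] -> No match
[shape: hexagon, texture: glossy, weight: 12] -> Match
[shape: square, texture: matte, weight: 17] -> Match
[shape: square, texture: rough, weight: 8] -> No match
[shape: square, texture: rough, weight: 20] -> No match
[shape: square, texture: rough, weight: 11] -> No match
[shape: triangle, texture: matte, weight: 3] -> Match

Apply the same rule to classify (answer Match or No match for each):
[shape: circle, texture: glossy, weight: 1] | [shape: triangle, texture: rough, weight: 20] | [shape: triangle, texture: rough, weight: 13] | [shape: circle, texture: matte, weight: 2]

Comparing the two groups points to one rule — texture is not rough.
[shape: circle, texture: glossy, weight: 1] → texture is glossy → Match. [shape: triangle, texture: rough, weight: 20] → texture is rough → No match. [shape: triangle, texture: rough, weight: 13] → texture is rough → No match. [shape: circle, texture: matte, weight: 2] → texture is matte → Match.

Match, No match, No match, Match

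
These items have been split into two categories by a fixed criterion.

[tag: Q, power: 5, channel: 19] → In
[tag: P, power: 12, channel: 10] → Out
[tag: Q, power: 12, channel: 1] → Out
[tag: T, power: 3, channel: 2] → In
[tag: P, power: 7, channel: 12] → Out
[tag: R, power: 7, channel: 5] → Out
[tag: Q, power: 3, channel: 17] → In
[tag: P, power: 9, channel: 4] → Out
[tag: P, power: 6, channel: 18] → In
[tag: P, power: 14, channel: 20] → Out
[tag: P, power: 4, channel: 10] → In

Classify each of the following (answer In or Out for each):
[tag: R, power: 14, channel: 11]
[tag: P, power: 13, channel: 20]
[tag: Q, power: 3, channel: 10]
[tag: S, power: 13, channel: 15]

Out, Out, In, Out

The classifier is using: power ≤ 6.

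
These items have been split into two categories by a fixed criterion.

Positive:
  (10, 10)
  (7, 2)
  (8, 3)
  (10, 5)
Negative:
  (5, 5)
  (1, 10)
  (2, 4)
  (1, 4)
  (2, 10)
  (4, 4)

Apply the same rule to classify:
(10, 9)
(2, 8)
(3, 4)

Positive, Negative, Negative

The pattern is that an item is 'Positive' exactly when: first ≥ 7.
(10, 9) → first 10 → Positive. (2, 8) → first 2 → Negative. (3, 4) → first 3 → Negative.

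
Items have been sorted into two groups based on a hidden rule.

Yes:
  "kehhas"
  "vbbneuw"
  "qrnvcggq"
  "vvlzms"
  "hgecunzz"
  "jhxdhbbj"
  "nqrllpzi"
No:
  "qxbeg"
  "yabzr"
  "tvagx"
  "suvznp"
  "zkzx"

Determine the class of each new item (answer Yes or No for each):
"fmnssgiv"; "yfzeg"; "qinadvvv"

Yes, No, Yes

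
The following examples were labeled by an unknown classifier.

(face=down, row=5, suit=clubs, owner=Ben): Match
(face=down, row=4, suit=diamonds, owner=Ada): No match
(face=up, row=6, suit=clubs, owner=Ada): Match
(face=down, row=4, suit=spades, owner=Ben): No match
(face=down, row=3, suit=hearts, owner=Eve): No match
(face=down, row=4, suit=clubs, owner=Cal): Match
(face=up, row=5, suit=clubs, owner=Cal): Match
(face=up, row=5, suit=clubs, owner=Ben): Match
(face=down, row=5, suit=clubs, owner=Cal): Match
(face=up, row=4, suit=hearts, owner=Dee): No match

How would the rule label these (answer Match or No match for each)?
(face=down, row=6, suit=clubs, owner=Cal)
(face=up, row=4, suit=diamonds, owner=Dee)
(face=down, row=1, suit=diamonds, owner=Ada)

Match, No match, No match

Looking at the examples, the only property every 'Match' case has and every 'No match' case lacks is: suit is clubs.
(face=down, row=6, suit=clubs, owner=Cal): suit is clubs — qualifies, so Match.
(face=up, row=4, suit=diamonds, owner=Dee): suit is diamonds — doesn't qualify, so No match.
(face=down, row=1, suit=diamonds, owner=Ada): suit is diamonds — doesn't qualify, so No match.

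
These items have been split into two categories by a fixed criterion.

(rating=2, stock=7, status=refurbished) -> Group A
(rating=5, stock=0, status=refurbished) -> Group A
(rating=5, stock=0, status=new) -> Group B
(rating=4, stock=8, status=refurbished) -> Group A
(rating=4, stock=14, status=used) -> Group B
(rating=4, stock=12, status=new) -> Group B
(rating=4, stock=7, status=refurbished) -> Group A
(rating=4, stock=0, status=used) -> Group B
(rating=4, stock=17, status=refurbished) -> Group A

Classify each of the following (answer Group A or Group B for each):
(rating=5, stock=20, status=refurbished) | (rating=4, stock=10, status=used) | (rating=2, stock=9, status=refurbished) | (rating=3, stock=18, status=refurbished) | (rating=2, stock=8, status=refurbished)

The simplest hypothesis consistent with all the labels is: status is refurbished.

Group A, Group B, Group A, Group A, Group A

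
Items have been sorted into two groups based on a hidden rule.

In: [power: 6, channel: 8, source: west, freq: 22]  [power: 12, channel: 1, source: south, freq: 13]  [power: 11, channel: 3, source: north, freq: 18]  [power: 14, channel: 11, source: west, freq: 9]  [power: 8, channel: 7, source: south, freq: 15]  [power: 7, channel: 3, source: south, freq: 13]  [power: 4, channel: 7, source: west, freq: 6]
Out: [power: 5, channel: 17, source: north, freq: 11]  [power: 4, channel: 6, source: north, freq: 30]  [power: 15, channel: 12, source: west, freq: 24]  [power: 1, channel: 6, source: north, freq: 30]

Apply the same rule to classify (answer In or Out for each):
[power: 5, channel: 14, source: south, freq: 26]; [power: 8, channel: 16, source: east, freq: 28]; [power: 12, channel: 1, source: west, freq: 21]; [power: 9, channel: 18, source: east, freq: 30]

Out, Out, In, Out

A rule that fits every label: channel ≤ 11 AND freq ≤ 22 — true of each 'In' example, false of each 'Out' one.
[power: 5, channel: 14, source: south, freq: 26]: channel = 14, freq = 26 — lacks this property, so Out. [power: 8, channel: 16, source: east, freq: 28]: channel = 16, freq = 28 — lacks this property, so Out. [power: 12, channel: 1, source: west, freq: 21]: channel = 1, freq = 21 — satisfies this, so In. [power: 9, channel: 18, source: east, freq: 30]: channel = 18, freq = 30 — lacks this property, so Out.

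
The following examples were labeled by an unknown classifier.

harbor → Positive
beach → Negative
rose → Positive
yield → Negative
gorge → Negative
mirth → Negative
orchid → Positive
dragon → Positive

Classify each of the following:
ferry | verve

The pattern is that an item is 'Positive' exactly when: even length.
ferry: length 5 — does not fit, so Negative. verve: length 5 — does not fit, so Negative.

Negative, Negative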